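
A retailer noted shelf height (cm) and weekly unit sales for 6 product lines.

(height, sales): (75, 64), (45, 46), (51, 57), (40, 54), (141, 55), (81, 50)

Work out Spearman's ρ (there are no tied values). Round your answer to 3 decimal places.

Rank height: 4, 2, 3, 1, 6, 5
Rank sales: 6, 1, 5, 3, 4, 2
d = rank(height) − rank(sales): -2, 1, -2, -2, 2, 3; Σd² = 26
ρ = 1 − 6Σd² / [n(n²−1)] = 1 − 6×26 / (6×35) = 1 − 156/210 ≈ 0.257

0.257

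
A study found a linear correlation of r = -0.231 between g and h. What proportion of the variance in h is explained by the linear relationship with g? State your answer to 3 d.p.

r² = (-0.231)² = 0.053

0.053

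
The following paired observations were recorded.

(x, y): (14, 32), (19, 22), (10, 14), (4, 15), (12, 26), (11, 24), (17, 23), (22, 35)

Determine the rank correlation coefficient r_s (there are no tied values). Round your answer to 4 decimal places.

Rank x: 5, 7, 2, 1, 4, 3, 6, 8
Rank y: 7, 3, 1, 2, 6, 5, 4, 8
d = rank(x) − rank(y): -2, 4, 1, -1, -2, -2, 2, 0; Σd² = 34
ρ = 1 − 6Σd² / [n(n²−1)] = 1 − 6×34 / (8×63) = 1 − 204/504 ≈ 0.5952

0.5952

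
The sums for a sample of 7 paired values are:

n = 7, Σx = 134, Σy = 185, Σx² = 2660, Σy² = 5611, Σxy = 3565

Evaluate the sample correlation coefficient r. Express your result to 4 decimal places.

0.0901

r = (nΣxy − ΣxΣy) / √[(nΣx² − (Σx)²)(nΣy² − (Σy)²)]
Numerator: 7×3565 − 134×185 = 165
Denominator: √[(18620 − 17956)(39277 − 34225)] = √[664 × 5052] = 1831.5371
r = 165 / 1831.5371 ≈ 0.0901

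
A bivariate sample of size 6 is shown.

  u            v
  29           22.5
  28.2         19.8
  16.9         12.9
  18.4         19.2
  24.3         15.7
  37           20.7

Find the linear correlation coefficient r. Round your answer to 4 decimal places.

0.6803

n = 6, Σu = 153.8, Σv = 110.8, Σu² = 4219.9, Σv² = 2108.32, Σuv = 2929.56
nΣuv − ΣuΣv = 17577.36 − 17041.04 = 536.32
nΣu² − (Σu)² = 25319.4 − 23654.44 = 1664.96; nΣv² − (Σv)² = 12649.92 − 12276.64 = 373.28
r = 536.32 / √(1664.96 × 373.28) = 536.32 / 788.3503 ≈ 0.6803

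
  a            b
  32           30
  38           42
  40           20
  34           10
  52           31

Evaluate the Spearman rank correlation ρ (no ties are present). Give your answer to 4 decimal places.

0.3000

Rank a: 1, 3, 4, 2, 5
Rank b: 3, 5, 2, 1, 4
d = rank(a) − rank(b): -2, -2, 2, 1, 1; Σd² = 14
ρ = 1 − 6Σd² / [n(n²−1)] = 1 − 6×14 / (5×24) = 1 − 84/120 ≈ 0.3000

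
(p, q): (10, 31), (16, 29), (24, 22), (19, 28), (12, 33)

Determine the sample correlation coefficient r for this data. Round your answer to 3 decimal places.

-0.932

n = 5, Σp = 81, Σq = 143, Σp² = 1437, Σq² = 4159, Σpq = 2230
nΣpq − ΣpΣq = 11150 − 11583 = -433
nΣp² − (Σp)² = 7185 − 6561 = 624; nΣq² − (Σq)² = 20795 − 20449 = 346
r = -433 / √(624 × 346) = -433 / 464.6547 ≈ -0.932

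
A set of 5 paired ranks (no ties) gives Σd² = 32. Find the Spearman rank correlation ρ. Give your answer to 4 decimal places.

ρ = 1 − 6Σd² / [n(n²−1)] = 1 − 6×32 / (5×24)
  = 1 − 192/120 = 1 − 1.60000 ≈ -0.6000

-0.6000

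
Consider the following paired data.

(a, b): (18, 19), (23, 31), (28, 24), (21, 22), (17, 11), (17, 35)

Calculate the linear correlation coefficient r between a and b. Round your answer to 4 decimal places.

0.1962

n = 6, Σa = 124, Σb = 142, Σa² = 2656, Σb² = 3728, Σab = 2971
nΣab − ΣaΣb = 17826 − 17608 = 218
nΣa² − (Σa)² = 15936 − 15376 = 560; nΣb² − (Σb)² = 22368 − 20164 = 2204
r = 218 / √(560 × 2204) = 218 / 1110.9635 ≈ 0.1962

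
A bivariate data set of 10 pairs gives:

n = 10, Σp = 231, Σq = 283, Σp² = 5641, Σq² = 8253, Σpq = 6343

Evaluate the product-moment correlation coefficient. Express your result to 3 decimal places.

r = (nΣpq − ΣpΣq) / √[(nΣp² − (Σp)²)(nΣq² − (Σq)²)]
Numerator: 10×6343 − 231×283 = -1943
Denominator: √[(56410 − 53361)(82530 − 80089)] = √[3049 × 2441] = 2728.1146
r = -1943 / 2728.1146 ≈ -0.712

-0.712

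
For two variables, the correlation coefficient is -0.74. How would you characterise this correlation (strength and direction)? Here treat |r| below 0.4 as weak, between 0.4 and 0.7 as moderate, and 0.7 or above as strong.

strong negative

r = -0.74 < 0 so the relationship is negative.
|r| = 0.74, which falls in the strong range.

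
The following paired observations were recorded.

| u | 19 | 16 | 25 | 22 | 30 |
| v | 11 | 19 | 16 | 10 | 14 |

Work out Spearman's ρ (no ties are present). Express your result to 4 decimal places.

-0.2000

Rank u: 2, 1, 4, 3, 5
Rank v: 2, 5, 4, 1, 3
d = rank(u) − rank(v): 0, -4, 0, 2, 2; Σd² = 24
ρ = 1 − 6Σd² / [n(n²−1)] = 1 − 6×24 / (5×24) = 1 − 144/120 ≈ -0.2000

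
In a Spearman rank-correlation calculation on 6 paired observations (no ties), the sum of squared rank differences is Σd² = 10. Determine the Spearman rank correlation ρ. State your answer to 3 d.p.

0.714

ρ = 1 − 6Σd² / [n(n²−1)] = 1 − 6×10 / (6×35)
  = 1 − 60/210 = 1 − 0.2857 ≈ 0.714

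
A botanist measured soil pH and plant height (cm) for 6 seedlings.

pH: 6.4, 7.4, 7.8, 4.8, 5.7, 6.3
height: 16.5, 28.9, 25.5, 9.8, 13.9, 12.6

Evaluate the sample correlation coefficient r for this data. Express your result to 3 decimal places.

0.907

n = 6, Σx = 38.4, Σy = 107.2, Σx² = 251.78, Σy² = 2205.72, Σxy = 724.01
nΣxy − ΣxΣy = 4344.06 − 4116.48 = 227.58
nΣx² − (Σx)² = 1510.68 − 1474.56 = 36.12; nΣy² − (Σy)² = 13234.32 − 11491.84 = 1742.48
r = 227.58 / √(36.12 × 1742.48) = 227.58 / 250.8752 ≈ 0.907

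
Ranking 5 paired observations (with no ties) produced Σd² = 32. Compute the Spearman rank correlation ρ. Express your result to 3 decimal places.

ρ = 1 − 6Σd² / [n(n²−1)] = 1 − 6×32 / (5×24)
  = 1 − 192/120 = 1 − 1.6000 ≈ -0.600

-0.600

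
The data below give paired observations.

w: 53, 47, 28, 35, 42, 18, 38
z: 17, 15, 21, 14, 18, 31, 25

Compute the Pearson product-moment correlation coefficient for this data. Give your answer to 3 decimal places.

-0.724

n = 7, Σw = 261, Σz = 141, Σw² = 10559, Σz² = 3061, Σwz = 4948
nΣwz − ΣwΣz = 34636 − 36801 = -2165
nΣw² − (Σw)² = 73913 − 68121 = 5792; nΣz² − (Σz)² = 21427 − 19881 = 1546
r = -2165 / √(5792 × 1546) = -2165 / 2992.3957 ≈ -0.724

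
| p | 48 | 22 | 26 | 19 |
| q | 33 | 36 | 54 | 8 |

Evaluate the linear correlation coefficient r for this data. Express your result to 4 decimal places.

0.2220

n = 4, Σp = 115, Σq = 131, Σp² = 3825, Σq² = 5365, Σpq = 3932
nΣpq − ΣpΣq = 15728 − 15065 = 663
nΣp² − (Σp)² = 15300 − 13225 = 2075; nΣq² − (Σq)² = 21460 − 17161 = 4299
r = 663 / √(2075 × 4299) = 663 / 2986.7081 ≈ 0.2220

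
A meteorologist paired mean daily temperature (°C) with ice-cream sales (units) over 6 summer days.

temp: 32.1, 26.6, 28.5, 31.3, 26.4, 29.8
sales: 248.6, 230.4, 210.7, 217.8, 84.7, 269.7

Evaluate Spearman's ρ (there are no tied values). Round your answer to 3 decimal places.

Rank temp: 6, 2, 3, 5, 1, 4
Rank sales: 5, 4, 2, 3, 1, 6
d = rank(temp) − rank(sales): 1, -2, 1, 2, 0, -2; Σd² = 14
ρ = 1 − 6Σd² / [n(n²−1)] = 1 − 6×14 / (6×35) = 1 − 84/210 ≈ 0.600

0.600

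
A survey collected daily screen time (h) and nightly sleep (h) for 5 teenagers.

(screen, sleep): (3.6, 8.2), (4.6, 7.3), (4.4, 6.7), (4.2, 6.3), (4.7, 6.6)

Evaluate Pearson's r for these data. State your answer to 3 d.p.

n = 5, Σx = 21.5, Σy = 35.1, Σx² = 93.21, Σy² = 248.67, Σxy = 150.06
nΣxy − ΣxΣy = 750.3 − 754.65 = -4.35
nΣx² − (Σx)² = 466.05 − 462.25 = 3.8; nΣy² − (Σy)² = 1243.35 − 1232.01 = 11.34
r = -4.35 / √(3.8 × 11.34) = -4.35 / 6.5644 ≈ -0.663

-0.663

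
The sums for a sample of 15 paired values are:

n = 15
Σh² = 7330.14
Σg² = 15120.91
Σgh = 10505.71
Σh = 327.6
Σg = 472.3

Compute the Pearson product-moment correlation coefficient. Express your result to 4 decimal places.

0.9111

r = (nΣgh − ΣgΣh) / √[(nΣg² − (Σg)²)(nΣh² − (Σh)²)]
Numerator: 15×10505.71 − 472.3×327.6 = 2860.17
Denominator: √[(226813.65 − 223067.29)(109952.1 − 107321.76)] = √[3746.36 × 2630.34] = 3139.1401
r = 2860.17 / 3139.1401 ≈ 0.9111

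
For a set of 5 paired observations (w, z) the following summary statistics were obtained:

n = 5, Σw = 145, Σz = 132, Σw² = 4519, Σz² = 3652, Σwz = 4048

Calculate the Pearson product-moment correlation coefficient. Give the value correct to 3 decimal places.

0.960

r = (nΣwz − ΣwΣz) / √[(nΣw² − (Σw)²)(nΣz² − (Σz)²)]
Numerator: 5×4048 − 145×132 = 1100
Denominator: √[(22595 − 21025)(18260 − 17424)] = √[1570 × 836] = 1145.6527
r = 1100 / 1145.6527 ≈ 0.960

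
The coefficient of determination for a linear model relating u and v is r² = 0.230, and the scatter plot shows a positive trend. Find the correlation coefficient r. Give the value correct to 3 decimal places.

|r| = √0.230 = 0.480
The association is positive, so r = 0.480.

0.480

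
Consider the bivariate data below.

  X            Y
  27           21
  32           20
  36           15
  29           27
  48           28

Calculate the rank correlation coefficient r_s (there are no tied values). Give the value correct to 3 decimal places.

Rank X: 1, 3, 4, 2, 5
Rank Y: 3, 2, 1, 4, 5
d = rank(X) − rank(Y): -2, 1, 3, -2, 0; Σd² = 18
ρ = 1 − 6Σd² / [n(n²−1)] = 1 − 6×18 / (5×24) = 1 − 108/120 ≈ 0.100

0.100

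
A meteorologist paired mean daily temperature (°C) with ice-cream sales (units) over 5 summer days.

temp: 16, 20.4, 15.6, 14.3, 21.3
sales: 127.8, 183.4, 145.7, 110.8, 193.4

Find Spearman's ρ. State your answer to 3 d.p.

Rank temp: 3, 4, 2, 1, 5
Rank sales: 2, 4, 3, 1, 5
d = rank(temp) − rank(sales): 1, 0, -1, 0, 0; Σd² = 2
ρ = 1 − 6Σd² / [n(n²−1)] = 1 − 6×2 / (5×24) = 1 − 12/120 ≈ 0.900

0.900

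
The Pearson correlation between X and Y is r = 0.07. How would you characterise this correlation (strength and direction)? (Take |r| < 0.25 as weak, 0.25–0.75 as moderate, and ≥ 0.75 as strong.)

weak positive

r = 0.07 > 0 so the relationship is positive.
|r| = 0.07, which falls in the weak range.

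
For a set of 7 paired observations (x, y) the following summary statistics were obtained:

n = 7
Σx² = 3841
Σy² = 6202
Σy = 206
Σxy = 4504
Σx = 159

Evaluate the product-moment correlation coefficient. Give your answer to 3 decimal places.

r = (nΣxy − ΣxΣy) / √[(nΣx² − (Σx)²)(nΣy² − (Σy)²)]
Numerator: 7×4504 − 159×206 = -1226
Denominator: √[(26887 − 25281)(43414 − 42436)] = √[1606 × 978] = 1253.2629
r = -1226 / 1253.2629 ≈ -0.978

-0.978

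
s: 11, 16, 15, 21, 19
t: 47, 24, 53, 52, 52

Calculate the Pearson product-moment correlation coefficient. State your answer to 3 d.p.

n = 5, Σs = 82, Σt = 228, Σs² = 1404, Σt² = 11002, Σst = 3776
nΣst − ΣsΣt = 18880 − 18696 = 184
nΣs² − (Σs)² = 7020 − 6724 = 296; nΣt² − (Σt)² = 55010 − 51984 = 3026
r = 184 / √(296 × 3026) = 184 / 946.4122 ≈ 0.194

0.194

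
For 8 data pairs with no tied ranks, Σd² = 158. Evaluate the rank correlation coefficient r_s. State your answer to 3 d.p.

ρ = 1 − 6Σd² / [n(n²−1)] = 1 − 6×158 / (8×63)
  = 1 − 948/504 = 1 − 1.8810 ≈ -0.881

-0.881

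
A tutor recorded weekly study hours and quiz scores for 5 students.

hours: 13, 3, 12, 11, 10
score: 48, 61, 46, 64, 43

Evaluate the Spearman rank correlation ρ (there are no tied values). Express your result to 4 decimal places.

Rank hours: 5, 1, 4, 3, 2
Rank score: 3, 4, 2, 5, 1
d = rank(hours) − rank(score): 2, -3, 2, -2, 1; Σd² = 22
ρ = 1 − 6Σd² / [n(n²−1)] = 1 − 6×22 / (5×24) = 1 − 132/120 ≈ -0.1000

-0.1000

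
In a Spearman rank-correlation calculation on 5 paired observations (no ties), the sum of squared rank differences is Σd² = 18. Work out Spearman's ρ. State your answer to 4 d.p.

0.1000

ρ = 1 − 6Σd² / [n(n²−1)] = 1 − 6×18 / (5×24)
  = 1 − 108/120 = 1 − 0.90000 ≈ 0.1000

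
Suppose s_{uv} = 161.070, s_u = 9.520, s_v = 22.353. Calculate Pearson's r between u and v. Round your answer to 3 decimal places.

0.757

r = Cov(u,v) / (s_u · s_v) = 161.070 / (9.520 × 22.353)
  = 161.070 / 212.8006 ≈ 0.757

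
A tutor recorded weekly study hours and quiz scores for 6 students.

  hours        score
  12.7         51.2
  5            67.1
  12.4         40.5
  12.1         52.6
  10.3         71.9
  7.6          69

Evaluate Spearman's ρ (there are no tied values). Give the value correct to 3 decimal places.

Rank hours: 6, 1, 5, 4, 3, 2
Rank score: 2, 4, 1, 3, 6, 5
d = rank(hours) − rank(score): 4, -3, 4, 1, -3, -3; Σd² = 60
ρ = 1 − 6Σd² / [n(n²−1)] = 1 − 6×60 / (6×35) = 1 − 360/210 ≈ -0.714

-0.714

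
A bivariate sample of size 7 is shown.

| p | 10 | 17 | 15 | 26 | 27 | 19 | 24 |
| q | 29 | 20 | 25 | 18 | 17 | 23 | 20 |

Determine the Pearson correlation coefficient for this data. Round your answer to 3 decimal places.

n = 7, Σp = 138, Σq = 152, Σp² = 2956, Σq² = 3408, Σpq = 2849
nΣpq − ΣpΣq = 19943 − 20976 = -1033
nΣp² − (Σp)² = 20692 − 19044 = 1648; nΣq² − (Σq)² = 23856 − 23104 = 752
r = -1033 / √(1648 × 752) = -1033 / 1113.2367 ≈ -0.928

-0.928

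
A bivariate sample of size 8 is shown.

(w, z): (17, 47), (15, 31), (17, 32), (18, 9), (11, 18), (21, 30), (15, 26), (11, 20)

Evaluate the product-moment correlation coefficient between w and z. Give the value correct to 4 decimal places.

n = 8, Σw = 125, Σz = 213, Σw² = 2035, Σz² = 6575, Σwz = 3408
nΣwz − ΣwΣz = 27264 − 26625 = 639
nΣw² − (Σw)² = 16280 − 15625 = 655; nΣz² − (Σz)² = 52600 − 45369 = 7231
r = 639 / √(655 × 7231) = 639 / 2176.3054 ≈ 0.2936

0.2936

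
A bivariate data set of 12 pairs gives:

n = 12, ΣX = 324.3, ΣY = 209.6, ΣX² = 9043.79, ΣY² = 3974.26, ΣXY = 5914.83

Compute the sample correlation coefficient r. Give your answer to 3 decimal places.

r = (nΣXY − ΣXΣY) / √[(nΣX² − (ΣX)²)(nΣY² − (ΣY)²)]
Numerator: 12×5914.83 − 324.3×209.6 = 3004.68
Denominator: √[(108525.48 − 105170.49)(47691.12 − 43932.16)] = √[3354.99 × 3758.96] = 3551.2354
r = 3004.68 / 3551.2354 ≈ 0.846

0.846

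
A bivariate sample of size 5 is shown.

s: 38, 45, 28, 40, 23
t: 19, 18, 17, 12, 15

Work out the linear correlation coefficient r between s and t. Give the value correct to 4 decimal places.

n = 5, Σs = 174, Σt = 81, Σs² = 6382, Σt² = 1343, Σst = 2833
nΣst − ΣsΣt = 14165 − 14094 = 71
nΣs² − (Σs)² = 31910 − 30276 = 1634; nΣt² − (Σt)² = 6715 − 6561 = 154
r = 71 / √(1634 × 154) = 71 / 501.6333 ≈ 0.1415

0.1415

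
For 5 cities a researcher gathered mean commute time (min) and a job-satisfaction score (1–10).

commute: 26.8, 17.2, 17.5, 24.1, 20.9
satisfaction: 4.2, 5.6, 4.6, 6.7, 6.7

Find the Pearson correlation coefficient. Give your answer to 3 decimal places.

-0.065

n = 5, Σx = 106.5, Σy = 27.8, Σx² = 2337.95, Σy² = 159.94, Σxy = 590.88
nΣxy − ΣxΣy = 2954.4 − 2960.7 = -6.3
nΣx² − (Σx)² = 11689.75 − 11342.25 = 347.5; nΣy² − (Σy)² = 799.7 − 772.84 = 26.86
r = -6.3 / √(347.5 × 26.86) = -6.3 / 96.6119 ≈ -0.065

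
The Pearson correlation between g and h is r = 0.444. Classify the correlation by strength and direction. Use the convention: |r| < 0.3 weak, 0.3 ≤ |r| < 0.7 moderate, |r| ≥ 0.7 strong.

moderate positive

r = 0.444 > 0 so the relationship is positive.
|r| = 0.444, which falls in the moderate range.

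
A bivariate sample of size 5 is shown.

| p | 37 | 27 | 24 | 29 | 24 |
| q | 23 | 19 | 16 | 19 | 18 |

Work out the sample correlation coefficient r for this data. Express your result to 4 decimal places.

0.9518

n = 5, Σp = 141, Σq = 95, Σp² = 4091, Σq² = 1831, Σpq = 2731
nΣpq − ΣpΣq = 13655 − 13395 = 260
nΣp² − (Σp)² = 20455 − 19881 = 574; nΣq² − (Σq)² = 9155 − 9025 = 130
r = 260 / √(574 × 130) = 260 / 273.1666 ≈ 0.9518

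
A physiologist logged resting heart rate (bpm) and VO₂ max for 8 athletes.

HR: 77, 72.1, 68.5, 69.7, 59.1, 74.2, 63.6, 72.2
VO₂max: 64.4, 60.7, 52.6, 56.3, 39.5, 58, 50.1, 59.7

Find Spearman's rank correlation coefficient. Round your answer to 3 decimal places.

Rank HR: 8, 5, 3, 4, 1, 7, 2, 6
Rank VO₂max: 8, 7, 3, 4, 1, 5, 2, 6
d = rank(HR) − rank(VO₂max): 0, -2, 0, 0, 0, 2, 0, 0; Σd² = 8
ρ = 1 − 6Σd² / [n(n²−1)] = 1 − 6×8 / (8×63) = 1 − 48/504 ≈ 0.905

0.905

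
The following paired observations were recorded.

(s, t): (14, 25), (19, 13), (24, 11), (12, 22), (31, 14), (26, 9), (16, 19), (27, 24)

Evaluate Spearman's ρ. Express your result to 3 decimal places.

Rank s: 2, 4, 5, 1, 8, 6, 3, 7
Rank t: 8, 3, 2, 6, 4, 1, 5, 7
d = rank(s) − rank(t): -6, 1, 3, -5, 4, 5, -2, 0; Σd² = 116
ρ = 1 − 6Σd² / [n(n²−1)] = 1 − 6×116 / (8×63) = 1 − 696/504 ≈ -0.381

-0.381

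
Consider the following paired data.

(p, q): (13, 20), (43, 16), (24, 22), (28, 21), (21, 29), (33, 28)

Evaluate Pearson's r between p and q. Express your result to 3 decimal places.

-0.292

n = 6, Σp = 162, Σq = 136, Σp² = 4908, Σq² = 3206, Σpq = 3597
nΣpq − ΣpΣq = 21582 − 22032 = -450
nΣp² − (Σp)² = 29448 − 26244 = 3204; nΣq² − (Σq)² = 19236 − 18496 = 740
r = -450 / √(3204 × 740) = -450 / 1539.7922 ≈ -0.292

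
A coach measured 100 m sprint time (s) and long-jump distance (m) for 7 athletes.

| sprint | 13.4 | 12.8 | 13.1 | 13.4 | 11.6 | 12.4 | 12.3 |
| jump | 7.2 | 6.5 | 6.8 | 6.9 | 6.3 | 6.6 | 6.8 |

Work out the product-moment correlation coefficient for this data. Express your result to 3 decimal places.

0.809

n = 7, Σx = 89, Σy = 47.1, Σx² = 1134.18, Σy² = 317.43, Σxy = 599.78
nΣxy − ΣxΣy = 4198.46 − 4191.9 = 6.56
nΣx² − (Σx)² = 7939.26 − 7921 = 18.26; nΣy² − (Σy)² = 2222.01 − 2218.41 = 3.6
r = 6.56 / √(18.26 × 3.6) = 6.56 / 8.1078 ≈ 0.809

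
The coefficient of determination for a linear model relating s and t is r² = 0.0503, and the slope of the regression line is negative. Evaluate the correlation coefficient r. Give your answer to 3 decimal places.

-0.224

|r| = √0.0503 = 0.224
The association is negative, so r = −0.224.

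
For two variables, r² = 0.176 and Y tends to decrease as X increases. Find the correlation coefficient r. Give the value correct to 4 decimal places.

|r| = √0.176 = 0.4195
The association is negative, so r = −0.4195.

-0.4195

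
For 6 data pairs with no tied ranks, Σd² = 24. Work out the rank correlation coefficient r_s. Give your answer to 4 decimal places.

0.3143

ρ = 1 − 6Σd² / [n(n²−1)] = 1 − 6×24 / (6×35)
  = 1 − 144/210 = 1 − 0.68571 ≈ 0.3143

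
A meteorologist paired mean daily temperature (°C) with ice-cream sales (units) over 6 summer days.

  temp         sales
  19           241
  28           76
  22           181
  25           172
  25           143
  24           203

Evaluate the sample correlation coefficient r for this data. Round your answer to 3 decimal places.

n = 6, Σx = 143, Σy = 1016, Σx² = 3455, Σy² = 187860, Σxy = 23436
nΣxy − ΣxΣy = 140616 − 145288 = -4672
nΣx² − (Σx)² = 20730 − 20449 = 281; nΣy² − (Σy)² = 1127160 − 1032256 = 94904
r = -4672 / √(281 × 94904) = -4672 / 5164.1092 ≈ -0.905

-0.905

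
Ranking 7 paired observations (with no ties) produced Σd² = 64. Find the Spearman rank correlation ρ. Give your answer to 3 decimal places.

ρ = 1 − 6Σd² / [n(n²−1)] = 1 − 6×64 / (7×48)
  = 1 − 384/336 = 1 − 1.1429 ≈ -0.143

-0.143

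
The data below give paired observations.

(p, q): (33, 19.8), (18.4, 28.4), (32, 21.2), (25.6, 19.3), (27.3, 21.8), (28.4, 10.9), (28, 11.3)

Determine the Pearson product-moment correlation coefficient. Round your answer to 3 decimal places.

n = 7, Σp = 192.7, Σq = 132.7, Σp² = 5442.77, Σq² = 2742.27, Σpq = 3569.54
nΣpq − ΣpΣq = 24986.78 − 25571.29 = -584.51
nΣp² − (Σp)² = 38099.39 − 37133.29 = 966.1; nΣq² − (Σq)² = 19195.89 − 17609.29 = 1586.6
r = -584.51 / √(966.1 × 1586.6) = -584.51 / 1238.0688 ≈ -0.472

-0.472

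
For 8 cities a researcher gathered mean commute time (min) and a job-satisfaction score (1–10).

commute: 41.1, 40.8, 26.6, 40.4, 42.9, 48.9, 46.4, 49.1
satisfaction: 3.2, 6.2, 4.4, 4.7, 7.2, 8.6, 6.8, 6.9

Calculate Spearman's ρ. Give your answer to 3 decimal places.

0.738

Rank commute: 4, 3, 1, 2, 5, 7, 6, 8
Rank satisfaction: 1, 4, 2, 3, 7, 8, 5, 6
d = rank(commute) − rank(satisfaction): 3, -1, -1, -1, -2, -1, 1, 2; Σd² = 22
ρ = 1 − 6Σd² / [n(n²−1)] = 1 − 6×22 / (8×63) = 1 − 132/504 ≈ 0.738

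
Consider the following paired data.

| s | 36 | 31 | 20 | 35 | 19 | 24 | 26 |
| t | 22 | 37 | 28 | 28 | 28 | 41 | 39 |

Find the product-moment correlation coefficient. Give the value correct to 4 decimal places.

-0.2584

n = 7, Σs = 191, Σt = 223, Σs² = 5495, Σt² = 7407, Σst = 6009
nΣst − ΣsΣt = 42063 − 42593 = -530
nΣs² − (Σs)² = 38465 − 36481 = 1984; nΣt² − (Σt)² = 51849 − 49729 = 2120
r = -530 / √(1984 × 2120) = -530 / 2050.8730 ≈ -0.2584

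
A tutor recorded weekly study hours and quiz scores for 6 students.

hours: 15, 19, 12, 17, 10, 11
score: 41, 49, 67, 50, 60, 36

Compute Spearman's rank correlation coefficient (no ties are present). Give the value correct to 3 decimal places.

Rank hours: 4, 6, 3, 5, 1, 2
Rank score: 2, 3, 6, 4, 5, 1
d = rank(hours) − rank(score): 2, 3, -3, 1, -4, 1; Σd² = 40
ρ = 1 − 6Σd² / [n(n²−1)] = 1 − 6×40 / (6×35) = 1 − 240/210 ≈ -0.143

-0.143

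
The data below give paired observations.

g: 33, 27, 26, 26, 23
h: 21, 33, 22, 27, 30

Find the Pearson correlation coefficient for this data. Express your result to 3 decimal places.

n = 5, Σg = 135, Σh = 133, Σg² = 3699, Σh² = 3643, Σgh = 3548
nΣgh − ΣgΣh = 17740 − 17955 = -215
nΣg² − (Σg)² = 18495 − 18225 = 270; nΣh² − (Σh)² = 18215 − 17689 = 526
r = -215 / √(270 × 526) = -215 / 376.8554 ≈ -0.571

-0.571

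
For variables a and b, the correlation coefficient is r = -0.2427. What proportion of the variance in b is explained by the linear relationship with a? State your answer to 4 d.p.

0.0589

r² = (-0.2427)² = 0.0589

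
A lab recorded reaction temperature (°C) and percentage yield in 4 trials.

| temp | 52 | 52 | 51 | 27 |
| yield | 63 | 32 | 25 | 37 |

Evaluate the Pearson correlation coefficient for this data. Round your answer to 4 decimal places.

0.1148

n = 4, Σx = 182, Σy = 157, Σx² = 8738, Σy² = 6987, Σxy = 7214
nΣxy − ΣxΣy = 28856 − 28574 = 282
nΣx² − (Σx)² = 34952 − 33124 = 1828; nΣy² − (Σy)² = 27948 − 24649 = 3299
r = 282 / √(1828 × 3299) = 282 / 2455.7223 ≈ 0.1148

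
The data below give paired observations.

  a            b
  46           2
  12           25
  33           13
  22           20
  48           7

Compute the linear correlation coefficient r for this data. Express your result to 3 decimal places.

n = 5, Σa = 161, Σb = 67, Σa² = 6137, Σb² = 1247, Σab = 1597
nΣab − ΣaΣb = 7985 − 10787 = -2802
nΣa² − (Σa)² = 30685 − 25921 = 4764; nΣb² − (Σb)² = 6235 − 4489 = 1746
r = -2802 / √(4764 × 1746) = -2802 / 2884.0846 ≈ -0.972

-0.972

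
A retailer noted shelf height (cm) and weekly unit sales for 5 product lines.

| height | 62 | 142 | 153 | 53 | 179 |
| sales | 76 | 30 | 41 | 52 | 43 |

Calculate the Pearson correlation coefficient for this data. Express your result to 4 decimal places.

n = 5, Σx = 589, Σy = 242, Σx² = 82267, Σy² = 12910, Σxy = 25698
nΣxy − ΣxΣy = 128490 − 142538 = -14048
nΣx² − (Σx)² = 411335 − 346921 = 64414; nΣy² − (Σy)² = 64550 − 58564 = 5986
r = -14048 / √(64414 × 5986) = -14048 / 19636.2472 ≈ -0.7154

-0.7154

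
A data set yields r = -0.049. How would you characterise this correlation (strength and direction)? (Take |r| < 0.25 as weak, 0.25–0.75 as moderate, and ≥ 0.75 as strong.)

r = -0.049 < 0 so the relationship is negative.
|r| = 0.049, which falls in the weak range.

weak negative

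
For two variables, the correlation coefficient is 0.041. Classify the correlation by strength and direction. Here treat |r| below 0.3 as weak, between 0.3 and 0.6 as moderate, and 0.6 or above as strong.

weak positive

r = 0.041 > 0 so the relationship is positive.
|r| = 0.041, which falls in the weak range.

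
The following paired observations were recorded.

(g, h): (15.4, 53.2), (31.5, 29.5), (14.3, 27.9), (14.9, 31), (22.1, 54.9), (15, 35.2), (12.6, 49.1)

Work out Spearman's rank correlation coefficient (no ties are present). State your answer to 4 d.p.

0.2143

Rank g: 5, 7, 2, 3, 6, 4, 1
Rank h: 6, 2, 1, 3, 7, 4, 5
d = rank(g) − rank(h): -1, 5, 1, 0, -1, 0, -4; Σd² = 44
ρ = 1 − 6Σd² / [n(n²−1)] = 1 − 6×44 / (7×48) = 1 − 264/336 ≈ 0.2143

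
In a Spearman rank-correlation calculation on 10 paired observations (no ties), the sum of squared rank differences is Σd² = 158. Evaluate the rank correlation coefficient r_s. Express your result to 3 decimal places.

ρ = 1 − 6Σd² / [n(n²−1)] = 1 − 6×158 / (10×99)
  = 1 − 948/990 = 1 − 0.9576 ≈ 0.042

0.042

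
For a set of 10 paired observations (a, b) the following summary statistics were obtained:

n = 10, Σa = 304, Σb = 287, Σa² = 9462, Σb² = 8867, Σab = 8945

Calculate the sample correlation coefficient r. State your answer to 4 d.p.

0.5909

r = (nΣab − ΣaΣb) / √[(nΣa² − (Σa)²)(nΣb² − (Σb)²)]
Numerator: 10×8945 − 304×287 = 2202
Denominator: √[(94620 − 92416)(88670 − 82369)] = √[2204 × 6301] = 3726.5807
r = 2202 / 3726.5807 ≈ 0.5909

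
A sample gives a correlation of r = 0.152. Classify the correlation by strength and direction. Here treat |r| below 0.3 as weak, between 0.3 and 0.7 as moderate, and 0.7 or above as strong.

weak positive

r = 0.152 > 0 so the relationship is positive.
|r| = 0.152, which falls in the weak range.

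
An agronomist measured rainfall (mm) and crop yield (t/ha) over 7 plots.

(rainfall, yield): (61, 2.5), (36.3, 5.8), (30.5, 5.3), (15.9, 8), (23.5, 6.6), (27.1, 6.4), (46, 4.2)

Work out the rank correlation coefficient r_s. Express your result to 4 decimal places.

Rank rainfall: 7, 5, 4, 1, 2, 3, 6
Rank yield: 1, 4, 3, 7, 6, 5, 2
d = rank(rainfall) − rank(yield): 6, 1, 1, -6, -4, -2, 4; Σd² = 110
ρ = 1 − 6Σd² / [n(n²−1)] = 1 − 6×110 / (7×48) = 1 − 660/336 ≈ -0.9643

-0.9643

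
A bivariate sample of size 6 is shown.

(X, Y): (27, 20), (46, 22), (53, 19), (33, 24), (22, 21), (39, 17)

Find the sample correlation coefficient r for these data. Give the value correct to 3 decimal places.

n = 6, ΣX = 220, ΣY = 123, ΣX² = 8748, ΣY² = 2551, ΣXY = 4476
nΣXY − ΣXΣY = 26856 − 27060 = -204
nΣX² − (ΣX)² = 52488 − 48400 = 4088; nΣY² − (ΣY)² = 15306 − 15129 = 177
r = -204 / √(4088 × 177) = -204 / 850.6327 ≈ -0.240

-0.240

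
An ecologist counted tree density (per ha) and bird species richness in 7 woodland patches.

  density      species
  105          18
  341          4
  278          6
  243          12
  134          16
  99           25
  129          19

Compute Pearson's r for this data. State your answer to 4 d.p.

-0.9461

n = 7, Σx = 1329, Σy = 100, Σx² = 308037, Σy² = 1762, Σxy = 14908
nΣxy − ΣxΣy = 104356 − 132900 = -28544
nΣx² − (Σx)² = 2156259 − 1766241 = 390018; nΣy² − (Σy)² = 12334 − 10000 = 2334
r = -28544 / √(390018 × 2334) = -28544 / 30171.2116 ≈ -0.9461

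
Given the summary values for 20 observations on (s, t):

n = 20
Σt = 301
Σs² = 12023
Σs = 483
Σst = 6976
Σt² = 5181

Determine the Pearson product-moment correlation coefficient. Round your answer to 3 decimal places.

-0.607

r = (nΣst − ΣsΣt) / √[(nΣs² − (Σs)²)(nΣt² − (Σt)²)]
Numerator: 20×6976 − 483×301 = -5863
Denominator: √[(240460 − 233289)(103620 − 90601)] = √[7171 × 13019] = 9662.2590
r = -5863 / 9662.2590 ≈ -0.607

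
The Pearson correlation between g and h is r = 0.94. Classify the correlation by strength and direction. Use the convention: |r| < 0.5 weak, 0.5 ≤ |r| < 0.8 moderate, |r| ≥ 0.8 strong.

r = 0.94 > 0 so the relationship is positive.
|r| = 0.94, which falls in the strong range.

strong positive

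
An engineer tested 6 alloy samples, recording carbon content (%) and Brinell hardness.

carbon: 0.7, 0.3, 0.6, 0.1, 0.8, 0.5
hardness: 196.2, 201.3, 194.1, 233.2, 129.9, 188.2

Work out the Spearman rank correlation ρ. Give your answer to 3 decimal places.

Rank carbon: 5, 2, 4, 1, 6, 3
Rank hardness: 4, 5, 3, 6, 1, 2
d = rank(carbon) − rank(hardness): 1, -3, 1, -5, 5, 1; Σd² = 62
ρ = 1 − 6Σd² / [n(n²−1)] = 1 − 6×62 / (6×35) = 1 − 372/210 ≈ -0.771

-0.771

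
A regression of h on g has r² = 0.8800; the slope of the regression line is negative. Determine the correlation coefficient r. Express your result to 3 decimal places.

|r| = √0.8800 = 0.938
The association is negative, so r = −0.938.

-0.938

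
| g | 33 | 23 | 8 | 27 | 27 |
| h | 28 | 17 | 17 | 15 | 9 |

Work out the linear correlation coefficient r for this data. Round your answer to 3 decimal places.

n = 5, Σg = 118, Σh = 86, Σg² = 3140, Σh² = 1668, Σgh = 2099
nΣgh − ΣgΣh = 10495 − 10148 = 347
nΣg² − (Σg)² = 15700 − 13924 = 1776; nΣh² − (Σh)² = 8340 − 7396 = 944
r = 347 / √(1776 × 944) = 347 / 1294.8143 ≈ 0.268

0.268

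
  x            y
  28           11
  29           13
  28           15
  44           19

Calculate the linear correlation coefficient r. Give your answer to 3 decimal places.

0.877

n = 4, Σx = 129, Σy = 58, Σx² = 4345, Σy² = 876, Σxy = 1941
nΣxy − ΣxΣy = 7764 − 7482 = 282
nΣx² − (Σx)² = 17380 − 16641 = 739; nΣy² − (Σy)² = 3504 − 3364 = 140
r = 282 / √(739 × 140) = 282 / 321.6520 ≈ 0.877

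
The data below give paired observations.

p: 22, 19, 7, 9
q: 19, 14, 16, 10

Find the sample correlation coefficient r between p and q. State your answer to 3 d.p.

n = 4, Σp = 57, Σq = 59, Σp² = 975, Σq² = 913, Σpq = 886
nΣpq − ΣpΣq = 3544 − 3363 = 181
nΣp² − (Σp)² = 3900 − 3249 = 651; nΣq² − (Σq)² = 3652 − 3481 = 171
r = 181 / √(651 × 171) = 181 / 333.6480 ≈ 0.542

0.542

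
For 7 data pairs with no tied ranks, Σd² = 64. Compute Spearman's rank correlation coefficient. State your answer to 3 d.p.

ρ = 1 − 6Σd² / [n(n²−1)] = 1 − 6×64 / (7×48)
  = 1 − 384/336 = 1 − 1.1429 ≈ -0.143

-0.143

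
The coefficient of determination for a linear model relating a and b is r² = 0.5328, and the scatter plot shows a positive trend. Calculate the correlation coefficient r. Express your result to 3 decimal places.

0.730

|r| = √0.5328 = 0.730
The association is positive, so r = 0.730.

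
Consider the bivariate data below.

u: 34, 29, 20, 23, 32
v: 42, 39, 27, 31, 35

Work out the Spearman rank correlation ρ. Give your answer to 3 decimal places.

0.900

Rank u: 5, 3, 1, 2, 4
Rank v: 5, 4, 1, 2, 3
d = rank(u) − rank(v): 0, -1, 0, 0, 1; Σd² = 2
ρ = 1 − 6Σd² / [n(n²−1)] = 1 − 6×2 / (5×24) = 1 − 12/120 ≈ 0.900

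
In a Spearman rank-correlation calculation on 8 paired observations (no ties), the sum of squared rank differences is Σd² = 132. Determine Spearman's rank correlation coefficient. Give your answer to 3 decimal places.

ρ = 1 − 6Σd² / [n(n²−1)] = 1 − 6×132 / (8×63)
  = 1 − 792/504 = 1 − 1.5714 ≈ -0.571

-0.571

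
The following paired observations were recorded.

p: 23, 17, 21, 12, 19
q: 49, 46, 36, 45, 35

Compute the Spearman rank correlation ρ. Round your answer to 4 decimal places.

Rank p: 5, 2, 4, 1, 3
Rank q: 5, 4, 2, 3, 1
d = rank(p) − rank(q): 0, -2, 2, -2, 2; Σd² = 16
ρ = 1 − 6Σd² / [n(n²−1)] = 1 − 6×16 / (5×24) = 1 − 96/120 ≈ 0.2000

0.2000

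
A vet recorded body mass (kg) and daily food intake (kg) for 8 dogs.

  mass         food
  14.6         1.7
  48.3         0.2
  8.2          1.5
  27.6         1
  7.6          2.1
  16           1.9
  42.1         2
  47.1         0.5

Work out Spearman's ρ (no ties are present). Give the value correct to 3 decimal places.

Rank mass: 3, 8, 2, 5, 1, 4, 6, 7
Rank food: 5, 1, 4, 3, 8, 6, 7, 2
d = rank(mass) − rank(food): -2, 7, -2, 2, -7, -2, -1, 5; Σd² = 140
ρ = 1 − 6Σd² / [n(n²−1)] = 1 − 6×140 / (8×63) = 1 − 840/504 ≈ -0.667

-0.667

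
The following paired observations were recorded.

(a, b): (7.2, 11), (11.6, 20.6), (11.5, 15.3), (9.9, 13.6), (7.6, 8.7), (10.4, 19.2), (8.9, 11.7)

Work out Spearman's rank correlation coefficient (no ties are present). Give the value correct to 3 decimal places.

Rank a: 1, 7, 6, 4, 2, 5, 3
Rank b: 2, 7, 5, 4, 1, 6, 3
d = rank(a) − rank(b): -1, 0, 1, 0, 1, -1, 0; Σd² = 4
ρ = 1 − 6Σd² / [n(n²−1)] = 1 − 6×4 / (7×48) = 1 − 24/336 ≈ 0.929

0.929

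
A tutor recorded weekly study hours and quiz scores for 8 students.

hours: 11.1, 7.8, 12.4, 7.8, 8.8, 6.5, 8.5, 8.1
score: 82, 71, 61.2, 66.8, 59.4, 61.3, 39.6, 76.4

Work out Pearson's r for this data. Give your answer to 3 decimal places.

n = 8, Σx = 71, Σy = 517.7, Σx² = 656.2, Σy² = 34663.85, Σxy = 4620.53
nΣxy − ΣxΣy = 36964.24 − 36756.7 = 207.54
nΣx² − (Σx)² = 5249.6 − 5041 = 208.6; nΣy² − (Σy)² = 277310.8 − 268013.29 = 9297.51
r = 207.54 / √(208.6 × 9297.51) = 207.54 / 1392.6452 ≈ 0.149

0.149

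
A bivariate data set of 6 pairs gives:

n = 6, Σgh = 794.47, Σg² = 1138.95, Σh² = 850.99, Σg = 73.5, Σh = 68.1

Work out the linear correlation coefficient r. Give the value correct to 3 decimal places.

r = (nΣgh − ΣgΣh) / √[(nΣg² − (Σg)²)(nΣh² − (Σh)²)]
Numerator: 6×794.47 − 73.5×68.1 = -238.53
Denominator: √[(6833.7 − 5402.25)(5105.94 − 4637.61)] = √[1431.45 × 468.33] = 818.7741
r = -238.53 / 818.7741 ≈ -0.291

-0.291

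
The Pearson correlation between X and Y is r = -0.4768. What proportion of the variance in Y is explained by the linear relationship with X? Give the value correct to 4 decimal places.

r² = (-0.4768)² = 0.2273

0.2273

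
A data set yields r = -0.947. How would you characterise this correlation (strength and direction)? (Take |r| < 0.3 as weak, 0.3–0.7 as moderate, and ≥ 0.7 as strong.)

r = -0.947 < 0 so the relationship is negative.
|r| = 0.947, which falls in the strong range.

strong negative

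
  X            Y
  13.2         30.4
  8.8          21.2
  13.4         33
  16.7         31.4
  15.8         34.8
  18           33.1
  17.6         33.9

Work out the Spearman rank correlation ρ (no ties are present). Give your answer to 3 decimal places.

Rank X: 2, 1, 3, 5, 4, 7, 6
Rank Y: 2, 1, 4, 3, 7, 5, 6
d = rank(X) − rank(Y): 0, 0, -1, 2, -3, 2, 0; Σd² = 18
ρ = 1 − 6Σd² / [n(n²−1)] = 1 − 6×18 / (7×48) = 1 − 108/336 ≈ 0.679

0.679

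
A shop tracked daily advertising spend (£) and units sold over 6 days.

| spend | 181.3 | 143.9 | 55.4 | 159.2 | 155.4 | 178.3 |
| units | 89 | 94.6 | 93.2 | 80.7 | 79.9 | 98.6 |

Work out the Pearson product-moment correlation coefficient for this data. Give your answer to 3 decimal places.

-0.156

n = 6, Σx = 873.5, Σy = 536, Σx² = 137930.75, Σy² = 48174.86, Σxy = 77756.2
nΣxy − ΣxΣy = 466537.2 − 468196 = -1658.8
nΣx² − (Σx)² = 827584.5 − 763002.25 = 64582.25; nΣy² − (Σy)² = 289049.16 − 287296 = 1753.16
r = -1658.8 / √(64582.25 × 1753.16) = -1658.8 / 10640.6305 ≈ -0.156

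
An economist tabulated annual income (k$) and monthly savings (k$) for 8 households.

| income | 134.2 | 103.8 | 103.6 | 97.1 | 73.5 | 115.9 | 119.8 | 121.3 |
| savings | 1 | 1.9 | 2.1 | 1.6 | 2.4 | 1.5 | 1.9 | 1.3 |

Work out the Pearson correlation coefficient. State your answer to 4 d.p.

-0.8287

n = 8, Σx = 869.2, Σy = 13.7, Σx² = 96846.24, Σy² = 24.89, Σxy = 1439.9
nΣxy − ΣxΣy = 11519.2 − 11908.04 = -388.84
nΣx² − (Σx)² = 774769.92 − 755508.64 = 19261.28; nΣy² − (Σy)² = 199.12 − 187.69 = 11.43
r = -388.84 / √(19261.28 × 11.43) = -388.84 / 469.2083 ≈ -0.8287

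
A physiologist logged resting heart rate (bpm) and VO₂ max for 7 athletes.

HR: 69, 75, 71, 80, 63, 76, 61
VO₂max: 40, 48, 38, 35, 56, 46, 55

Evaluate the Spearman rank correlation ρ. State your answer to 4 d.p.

Rank HR: 3, 5, 4, 7, 2, 6, 1
Rank VO₂max: 3, 5, 2, 1, 7, 4, 6
d = rank(HR) − rank(VO₂max): 0, 0, 2, 6, -5, 2, -5; Σd² = 94
ρ = 1 − 6Σd² / [n(n²−1)] = 1 − 6×94 / (7×48) = 1 − 564/336 ≈ -0.6786

-0.6786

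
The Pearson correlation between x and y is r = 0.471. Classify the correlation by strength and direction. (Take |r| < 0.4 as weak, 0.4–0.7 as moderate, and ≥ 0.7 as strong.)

r = 0.471 > 0 so the relationship is positive.
|r| = 0.471, which falls in the moderate range.

moderate positive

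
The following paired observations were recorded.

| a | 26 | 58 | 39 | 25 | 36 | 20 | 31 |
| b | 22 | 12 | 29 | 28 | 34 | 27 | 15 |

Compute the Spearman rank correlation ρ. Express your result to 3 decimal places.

-0.107

Rank a: 3, 7, 6, 2, 5, 1, 4
Rank b: 3, 1, 6, 5, 7, 4, 2
d = rank(a) − rank(b): 0, 6, 0, -3, -2, -3, 2; Σd² = 62
ρ = 1 − 6Σd² / [n(n²−1)] = 1 − 6×62 / (7×48) = 1 − 372/336 ≈ -0.107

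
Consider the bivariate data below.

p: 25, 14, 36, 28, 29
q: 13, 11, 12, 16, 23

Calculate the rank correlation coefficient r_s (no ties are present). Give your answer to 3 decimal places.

Rank p: 2, 1, 5, 3, 4
Rank q: 3, 1, 2, 4, 5
d = rank(p) − rank(q): -1, 0, 3, -1, -1; Σd² = 12
ρ = 1 − 6Σd² / [n(n²−1)] = 1 − 6×12 / (5×24) = 1 − 72/120 ≈ 0.400

0.400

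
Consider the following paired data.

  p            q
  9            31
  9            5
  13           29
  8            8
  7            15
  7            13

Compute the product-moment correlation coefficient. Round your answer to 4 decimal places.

n = 6, Σp = 53, Σq = 101, Σp² = 493, Σq² = 2285, Σpq = 961
nΣpq − ΣpΣq = 5766 − 5353 = 413
nΣp² − (Σp)² = 2958 − 2809 = 149; nΣq² − (Σq)² = 13710 − 10201 = 3509
r = 413 / √(149 × 3509) = 413 / 723.0775 ≈ 0.5712

0.5712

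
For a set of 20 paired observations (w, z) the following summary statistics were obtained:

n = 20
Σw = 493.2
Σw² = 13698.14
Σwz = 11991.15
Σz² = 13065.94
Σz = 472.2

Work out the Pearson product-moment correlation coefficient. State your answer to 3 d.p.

r = (nΣwz − ΣwΣz) / √[(nΣw² − (Σw)²)(nΣz² − (Σz)²)]
Numerator: 20×11991.15 − 493.2×472.2 = 6933.96
Denominator: √[(273962.8 − 243246.24)(261318.8 − 222972.84)] = √[30716.56 × 38345.96] = 34319.9065
r = 6933.96 / 34319.9065 ≈ 0.202

0.202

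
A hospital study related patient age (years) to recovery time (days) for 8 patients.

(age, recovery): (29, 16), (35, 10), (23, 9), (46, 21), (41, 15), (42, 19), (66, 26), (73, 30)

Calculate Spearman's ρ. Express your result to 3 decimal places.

Rank age: 2, 3, 1, 6, 4, 5, 7, 8
Rank recovery: 4, 2, 1, 6, 3, 5, 7, 8
d = rank(age) − rank(recovery): -2, 1, 0, 0, 1, 0, 0, 0; Σd² = 6
ρ = 1 − 6Σd² / [n(n²−1)] = 1 − 6×6 / (8×63) = 1 − 36/504 ≈ 0.929

0.929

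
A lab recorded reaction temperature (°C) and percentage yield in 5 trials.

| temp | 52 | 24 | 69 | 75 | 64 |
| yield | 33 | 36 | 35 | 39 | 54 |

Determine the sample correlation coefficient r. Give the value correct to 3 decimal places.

n = 5, Σx = 284, Σy = 197, Σx² = 17762, Σy² = 8047, Σxy = 11376
nΣxy − ΣxΣy = 56880 − 55948 = 932
nΣx² − (Σx)² = 88810 − 80656 = 8154; nΣy² − (Σy)² = 40235 − 38809 = 1426
r = 932 / √(8154 × 1426) = 932 / 3409.9273 ≈ 0.273

0.273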